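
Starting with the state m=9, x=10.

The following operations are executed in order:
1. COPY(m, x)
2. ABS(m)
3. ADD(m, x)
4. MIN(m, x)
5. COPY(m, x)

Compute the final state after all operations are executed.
{m: 10, x: 10}

Step-by-step execution:
Initial: m=9, x=10
After step 1 (COPY(m, x)): m=10, x=10
After step 2 (ABS(m)): m=10, x=10
After step 3 (ADD(m, x)): m=20, x=10
After step 4 (MIN(m, x)): m=10, x=10
After step 5 (COPY(m, x)): m=10, x=10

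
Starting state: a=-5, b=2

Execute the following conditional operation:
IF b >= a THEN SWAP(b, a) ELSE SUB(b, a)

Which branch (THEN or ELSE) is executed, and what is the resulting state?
Branch: THEN, Final state: a=2, b=-5

Evaluating condition: b >= a
b = 2, a = -5
Condition is True, so THEN branch executes
After SWAP(b, a): a=2, b=-5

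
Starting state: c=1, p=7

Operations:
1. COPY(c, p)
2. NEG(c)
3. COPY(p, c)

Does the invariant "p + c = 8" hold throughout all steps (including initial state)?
No, violated after step 1

The invariant is violated after step 1.

State at each step:
Initial: c=1, p=7
After step 1: c=7, p=7
After step 2: c=-7, p=7
After step 3: c=-7, p=-7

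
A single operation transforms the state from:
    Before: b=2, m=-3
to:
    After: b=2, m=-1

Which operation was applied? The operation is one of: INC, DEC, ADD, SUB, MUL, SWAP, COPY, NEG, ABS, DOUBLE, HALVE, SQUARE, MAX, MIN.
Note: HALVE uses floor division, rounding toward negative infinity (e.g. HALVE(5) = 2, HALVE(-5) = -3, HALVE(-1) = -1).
ADD(m, b)

Analyzing the change:
Before: b=2, m=-3
After: b=2, m=-1
Variable m changed from -3 to -1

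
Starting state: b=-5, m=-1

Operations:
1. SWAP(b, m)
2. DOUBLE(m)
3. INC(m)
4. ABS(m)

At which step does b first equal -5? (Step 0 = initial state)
Step 0

Tracing b:
Initial: b = -5 ← first occurrence
After step 1: b = -1
After step 2: b = -1
After step 3: b = -1
After step 4: b = -1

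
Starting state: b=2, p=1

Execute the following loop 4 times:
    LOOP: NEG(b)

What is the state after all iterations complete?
b=2, p=1

Iteration trace:
Start: b=2, p=1
After iteration 1: b=-2, p=1
After iteration 2: b=2, p=1
After iteration 3: b=-2, p=1
After iteration 4: b=2, p=1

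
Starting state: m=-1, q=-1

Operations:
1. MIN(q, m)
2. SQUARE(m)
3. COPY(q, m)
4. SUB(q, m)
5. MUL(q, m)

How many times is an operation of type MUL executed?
1

Counting MUL operations:
Step 5: MUL(q, m) ← MUL
Total: 1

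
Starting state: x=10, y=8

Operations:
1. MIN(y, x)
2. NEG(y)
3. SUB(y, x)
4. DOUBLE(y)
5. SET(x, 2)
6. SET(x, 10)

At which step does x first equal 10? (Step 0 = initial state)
Step 0

Tracing x:
Initial: x = 10 ← first occurrence
After step 1: x = 10
After step 2: x = 10
After step 3: x = 10
After step 4: x = 10
After step 5: x = 2
After step 6: x = 10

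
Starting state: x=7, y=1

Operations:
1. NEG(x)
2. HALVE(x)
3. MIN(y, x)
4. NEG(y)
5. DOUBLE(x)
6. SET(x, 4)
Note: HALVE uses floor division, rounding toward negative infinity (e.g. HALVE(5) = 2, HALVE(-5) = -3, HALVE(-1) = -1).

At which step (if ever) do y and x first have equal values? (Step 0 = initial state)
Step 3

y and x first become equal after step 3.

Comparing values at each step:
Initial: y=1, x=7
After step 1: y=1, x=-7
After step 2: y=1, x=-4
After step 3: y=-4, x=-4 ← equal!
After step 4: y=4, x=-4
After step 5: y=4, x=-8
After step 6: y=4, x=4 ← equal!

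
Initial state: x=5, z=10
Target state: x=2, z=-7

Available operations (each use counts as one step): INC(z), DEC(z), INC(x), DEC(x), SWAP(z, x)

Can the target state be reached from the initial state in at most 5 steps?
No

The target state cannot be reached within 5 steps.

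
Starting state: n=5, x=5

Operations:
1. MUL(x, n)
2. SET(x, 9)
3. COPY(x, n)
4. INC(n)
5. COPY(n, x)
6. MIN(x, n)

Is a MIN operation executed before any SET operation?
No

First MIN: step 6
First SET: step 2
Since 6 > 2, SET comes first.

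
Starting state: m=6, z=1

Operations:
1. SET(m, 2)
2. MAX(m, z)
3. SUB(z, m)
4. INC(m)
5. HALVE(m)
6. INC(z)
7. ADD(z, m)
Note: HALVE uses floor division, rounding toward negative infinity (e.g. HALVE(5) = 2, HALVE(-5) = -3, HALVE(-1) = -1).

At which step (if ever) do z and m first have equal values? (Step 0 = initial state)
Step 7

z and m first become equal after step 7.

Comparing values at each step:
Initial: z=1, m=6
After step 1: z=1, m=2
After step 2: z=1, m=2
After step 3: z=-1, m=2
After step 4: z=-1, m=3
After step 5: z=-1, m=1
After step 6: z=0, m=1
After step 7: z=1, m=1 ← equal!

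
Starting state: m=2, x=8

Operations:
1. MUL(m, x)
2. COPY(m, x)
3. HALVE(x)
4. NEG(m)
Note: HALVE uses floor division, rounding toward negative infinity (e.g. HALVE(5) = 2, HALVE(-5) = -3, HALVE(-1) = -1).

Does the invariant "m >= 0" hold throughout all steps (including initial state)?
No, violated after step 4

The invariant is violated after step 4.

State at each step:
Initial: m=2, x=8
After step 1: m=16, x=8
After step 2: m=8, x=8
After step 3: m=8, x=4
After step 4: m=-8, x=4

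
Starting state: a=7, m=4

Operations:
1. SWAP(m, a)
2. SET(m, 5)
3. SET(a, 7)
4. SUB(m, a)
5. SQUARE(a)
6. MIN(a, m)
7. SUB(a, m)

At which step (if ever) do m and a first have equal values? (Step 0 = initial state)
Step 6

m and a first become equal after step 6.

Comparing values at each step:
Initial: m=4, a=7
After step 1: m=7, a=4
After step 2: m=5, a=4
After step 3: m=5, a=7
After step 4: m=-2, a=7
After step 5: m=-2, a=49
After step 6: m=-2, a=-2 ← equal!
After step 7: m=-2, a=0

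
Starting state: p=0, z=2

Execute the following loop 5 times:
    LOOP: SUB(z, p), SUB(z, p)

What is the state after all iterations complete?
p=0, z=2

Iteration trace:
Start: p=0, z=2
After iteration 1: p=0, z=2
After iteration 2: p=0, z=2
After iteration 3: p=0, z=2
After iteration 4: p=0, z=2
After iteration 5: p=0, z=2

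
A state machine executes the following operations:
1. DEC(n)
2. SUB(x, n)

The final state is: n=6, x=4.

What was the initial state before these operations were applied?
n=7, x=10

Working backwards:
Final state: n=6, x=4
Before step 2 (SUB(x, n)): n=6, x=10
Before step 1 (DEC(n)): n=7, x=10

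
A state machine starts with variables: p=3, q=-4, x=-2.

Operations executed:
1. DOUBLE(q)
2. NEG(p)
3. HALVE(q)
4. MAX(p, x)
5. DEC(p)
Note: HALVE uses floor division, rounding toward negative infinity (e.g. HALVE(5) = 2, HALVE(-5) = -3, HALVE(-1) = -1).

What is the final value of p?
p = -3

Tracing execution:
Step 1: DOUBLE(q) → p = 3
Step 2: NEG(p) → p = -3
Step 3: HALVE(q) → p = -3
Step 4: MAX(p, x) → p = -2
Step 5: DEC(p) → p = -3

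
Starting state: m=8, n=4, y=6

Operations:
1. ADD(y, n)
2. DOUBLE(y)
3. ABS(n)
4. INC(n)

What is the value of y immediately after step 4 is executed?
y = 20

Tracing y through execution:
Initial: y = 6
After step 1 (ADD(y, n)): y = 10
After step 2 (DOUBLE(y)): y = 20
After step 3 (ABS(n)): y = 20
After step 4 (INC(n)): y = 20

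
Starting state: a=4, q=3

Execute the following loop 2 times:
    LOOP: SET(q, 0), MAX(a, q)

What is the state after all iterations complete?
a=4, q=0

Iteration trace:
Start: a=4, q=3
After iteration 1: a=4, q=0
After iteration 2: a=4, q=0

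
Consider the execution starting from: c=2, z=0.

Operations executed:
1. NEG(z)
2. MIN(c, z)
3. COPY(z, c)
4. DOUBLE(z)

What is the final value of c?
c = 0

Tracing execution:
Step 1: NEG(z) → c = 2
Step 2: MIN(c, z) → c = 0
Step 3: COPY(z, c) → c = 0
Step 4: DOUBLE(z) → c = 0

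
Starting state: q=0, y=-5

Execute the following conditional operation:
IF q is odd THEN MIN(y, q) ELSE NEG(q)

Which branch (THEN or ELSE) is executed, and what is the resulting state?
Branch: ELSE, Final state: q=0, y=-5

Evaluating condition: q is odd
Condition is False, so ELSE branch executes
After NEG(q): q=0, y=-5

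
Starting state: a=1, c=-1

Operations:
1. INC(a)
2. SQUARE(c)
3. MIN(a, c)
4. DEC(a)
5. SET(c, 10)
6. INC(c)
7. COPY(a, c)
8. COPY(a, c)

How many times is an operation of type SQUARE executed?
1

Counting SQUARE operations:
Step 2: SQUARE(c) ← SQUARE
Total: 1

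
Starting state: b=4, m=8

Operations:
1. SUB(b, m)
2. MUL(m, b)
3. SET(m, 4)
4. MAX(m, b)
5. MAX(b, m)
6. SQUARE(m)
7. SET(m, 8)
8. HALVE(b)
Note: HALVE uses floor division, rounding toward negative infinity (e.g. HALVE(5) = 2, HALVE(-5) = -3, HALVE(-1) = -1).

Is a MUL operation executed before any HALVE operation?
Yes

First MUL: step 2
First HALVE: step 8
Since 2 < 8, MUL comes first.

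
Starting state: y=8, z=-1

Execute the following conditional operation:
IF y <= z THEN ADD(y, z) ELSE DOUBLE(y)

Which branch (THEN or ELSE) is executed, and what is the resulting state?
Branch: ELSE, Final state: y=16, z=-1

Evaluating condition: y <= z
y = 8, z = -1
Condition is False, so ELSE branch executes
After DOUBLE(y): y=16, z=-1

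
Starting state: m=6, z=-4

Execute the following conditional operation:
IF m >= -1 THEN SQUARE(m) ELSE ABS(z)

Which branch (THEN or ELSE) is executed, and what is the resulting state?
Branch: THEN, Final state: m=36, z=-4

Evaluating condition: m >= -1
m = 6
Condition is True, so THEN branch executes
After SQUARE(m): m=36, z=-4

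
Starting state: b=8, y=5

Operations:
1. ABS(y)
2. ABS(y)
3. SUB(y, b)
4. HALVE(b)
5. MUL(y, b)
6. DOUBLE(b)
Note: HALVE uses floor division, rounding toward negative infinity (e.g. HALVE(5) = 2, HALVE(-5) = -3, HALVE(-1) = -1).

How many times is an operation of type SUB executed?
1

Counting SUB operations:
Step 3: SUB(y, b) ← SUB
Total: 1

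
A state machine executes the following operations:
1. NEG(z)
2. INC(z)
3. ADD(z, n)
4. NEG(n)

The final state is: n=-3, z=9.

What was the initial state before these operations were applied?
n=3, z=-5

Working backwards:
Final state: n=-3, z=9
Before step 4 (NEG(n)): n=3, z=9
Before step 3 (ADD(z, n)): n=3, z=6
Before step 2 (INC(z)): n=3, z=5
Before step 1 (NEG(z)): n=3, z=-5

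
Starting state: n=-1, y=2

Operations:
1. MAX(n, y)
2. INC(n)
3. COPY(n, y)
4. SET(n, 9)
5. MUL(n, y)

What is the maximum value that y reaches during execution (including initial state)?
2

Values of y at each step:
Initial: y = 2 ← maximum
After step 1: y = 2
After step 2: y = 2
After step 3: y = 2
After step 4: y = 2
After step 5: y = 2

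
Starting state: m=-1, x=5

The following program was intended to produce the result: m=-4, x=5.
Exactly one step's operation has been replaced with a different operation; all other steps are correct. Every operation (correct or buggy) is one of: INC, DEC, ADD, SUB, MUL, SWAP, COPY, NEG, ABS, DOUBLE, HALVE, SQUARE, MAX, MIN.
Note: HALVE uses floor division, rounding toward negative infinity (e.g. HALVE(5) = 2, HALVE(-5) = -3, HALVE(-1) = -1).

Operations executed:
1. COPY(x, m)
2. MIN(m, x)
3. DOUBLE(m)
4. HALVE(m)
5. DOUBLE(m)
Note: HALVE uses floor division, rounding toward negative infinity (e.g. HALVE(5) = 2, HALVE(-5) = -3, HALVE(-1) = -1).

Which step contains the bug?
Step 1

Trace with buggy code:
Initial: m=-1, x=5
After step 1: m=-1, x=-1
After step 2: m=-1, x=-1
After step 3: m=-2, x=-1
After step 4: m=-1, x=-1
After step 5: m=-2, x=-1
Actual final m=-2, x=-1 ≠ expected m=-4, x=5.
Step 1 is the only position where a single-operation replacement can produce the expected result.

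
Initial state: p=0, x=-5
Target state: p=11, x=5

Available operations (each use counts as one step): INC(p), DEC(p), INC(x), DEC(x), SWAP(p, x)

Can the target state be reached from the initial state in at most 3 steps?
No

The target state cannot be reached within 3 steps.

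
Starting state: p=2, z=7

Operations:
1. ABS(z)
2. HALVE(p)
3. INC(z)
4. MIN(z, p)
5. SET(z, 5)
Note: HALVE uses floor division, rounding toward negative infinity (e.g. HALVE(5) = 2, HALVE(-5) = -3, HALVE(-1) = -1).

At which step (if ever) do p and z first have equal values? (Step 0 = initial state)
Step 4

p and z first become equal after step 4.

Comparing values at each step:
Initial: p=2, z=7
After step 1: p=2, z=7
After step 2: p=1, z=7
After step 3: p=1, z=8
After step 4: p=1, z=1 ← equal!
After step 5: p=1, z=5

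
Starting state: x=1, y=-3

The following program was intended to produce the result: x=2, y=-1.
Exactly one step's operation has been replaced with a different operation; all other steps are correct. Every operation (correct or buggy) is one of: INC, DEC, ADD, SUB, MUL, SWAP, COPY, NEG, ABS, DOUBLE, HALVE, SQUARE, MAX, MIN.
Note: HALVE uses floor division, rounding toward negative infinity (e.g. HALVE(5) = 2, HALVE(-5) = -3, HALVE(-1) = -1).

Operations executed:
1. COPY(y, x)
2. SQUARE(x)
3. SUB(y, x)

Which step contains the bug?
Step 2

Trace with buggy code:
Initial: x=1, y=-3
After step 1: x=1, y=1
After step 2: x=1, y=1
After step 3: x=1, y=0
Actual final x=1, y=0 ≠ expected x=2, y=-1.
Step 2 is the only position where a single-operation replacement can produce the expected result.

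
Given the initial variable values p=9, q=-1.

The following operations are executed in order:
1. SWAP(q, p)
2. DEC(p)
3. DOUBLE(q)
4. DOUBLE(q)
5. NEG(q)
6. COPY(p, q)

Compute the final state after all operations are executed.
{p: -36, q: -36}

Step-by-step execution:
Initial: p=9, q=-1
After step 1 (SWAP(q, p)): p=-1, q=9
After step 2 (DEC(p)): p=-2, q=9
After step 3 (DOUBLE(q)): p=-2, q=18
After step 4 (DOUBLE(q)): p=-2, q=36
After step 5 (NEG(q)): p=-2, q=-36
After step 6 (COPY(p, q)): p=-36, q=-36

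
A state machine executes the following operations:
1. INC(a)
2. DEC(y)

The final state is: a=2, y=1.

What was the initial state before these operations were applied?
a=1, y=2

Working backwards:
Final state: a=2, y=1
Before step 2 (DEC(y)): a=2, y=2
Before step 1 (INC(a)): a=1, y=2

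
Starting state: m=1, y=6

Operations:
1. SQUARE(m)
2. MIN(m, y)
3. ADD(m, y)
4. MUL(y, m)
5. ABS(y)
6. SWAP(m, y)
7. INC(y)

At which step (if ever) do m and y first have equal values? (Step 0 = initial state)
Never

m and y never become equal during execution.

Comparing values at each step:
Initial: m=1, y=6
After step 1: m=1, y=6
After step 2: m=1, y=6
After step 3: m=7, y=6
After step 4: m=7, y=42
After step 5: m=7, y=42
After step 6: m=42, y=7
After step 7: m=42, y=8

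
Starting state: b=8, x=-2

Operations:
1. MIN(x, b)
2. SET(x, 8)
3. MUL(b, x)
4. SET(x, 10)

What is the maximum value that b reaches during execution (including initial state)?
64

Values of b at each step:
Initial: b = 8
After step 1: b = 8
After step 2: b = 8
After step 3: b = 64 ← maximum
After step 4: b = 64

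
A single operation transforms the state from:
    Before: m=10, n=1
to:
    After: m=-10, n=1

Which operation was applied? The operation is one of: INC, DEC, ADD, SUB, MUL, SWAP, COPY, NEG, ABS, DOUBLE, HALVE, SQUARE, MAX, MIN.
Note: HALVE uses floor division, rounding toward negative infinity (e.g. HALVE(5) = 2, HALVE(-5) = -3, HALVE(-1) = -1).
NEG(m)

Analyzing the change:
Before: m=10, n=1
After: m=-10, n=1
Variable m changed from 10 to -10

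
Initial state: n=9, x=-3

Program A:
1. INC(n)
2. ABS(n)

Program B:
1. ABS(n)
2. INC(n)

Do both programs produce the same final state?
Yes

Program A final state: n=10, x=-3
Program B final state: n=10, x=-3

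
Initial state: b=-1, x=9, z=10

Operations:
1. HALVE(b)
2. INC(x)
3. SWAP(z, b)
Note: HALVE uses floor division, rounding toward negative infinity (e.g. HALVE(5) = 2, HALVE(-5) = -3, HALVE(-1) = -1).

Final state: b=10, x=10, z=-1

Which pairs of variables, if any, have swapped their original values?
(z, b)

Comparing initial and final values:
z: 10 → -1
b: -1 → 10
x: 9 → 10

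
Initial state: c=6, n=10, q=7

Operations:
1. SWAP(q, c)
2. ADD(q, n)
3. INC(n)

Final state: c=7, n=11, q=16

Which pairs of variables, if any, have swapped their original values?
None

Comparing initial and final values:
c: 6 → 7
n: 10 → 11
q: 7 → 16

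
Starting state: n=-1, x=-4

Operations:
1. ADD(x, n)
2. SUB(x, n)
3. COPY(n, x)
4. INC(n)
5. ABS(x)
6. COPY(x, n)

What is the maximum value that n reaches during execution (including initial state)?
-1

Values of n at each step:
Initial: n = -1 ← maximum
After step 1: n = -1
After step 2: n = -1
After step 3: n = -4
After step 4: n = -3
After step 5: n = -3
After step 6: n = -3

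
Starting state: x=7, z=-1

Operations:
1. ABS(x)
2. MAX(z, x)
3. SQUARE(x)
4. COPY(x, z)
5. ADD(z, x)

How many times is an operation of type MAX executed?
1

Counting MAX operations:
Step 2: MAX(z, x) ← MAX
Total: 1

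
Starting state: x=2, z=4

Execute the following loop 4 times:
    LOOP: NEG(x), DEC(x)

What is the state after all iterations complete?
x=2, z=4

Iteration trace:
Start: x=2, z=4
After iteration 1: x=-3, z=4
After iteration 2: x=2, z=4
After iteration 3: x=-3, z=4
After iteration 4: x=2, z=4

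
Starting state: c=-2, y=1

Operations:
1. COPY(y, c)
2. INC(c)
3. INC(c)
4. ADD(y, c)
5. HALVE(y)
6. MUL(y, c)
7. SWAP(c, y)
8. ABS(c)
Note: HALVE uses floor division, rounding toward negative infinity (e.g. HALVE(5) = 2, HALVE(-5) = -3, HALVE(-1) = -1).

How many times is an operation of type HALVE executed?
1

Counting HALVE operations:
Step 5: HALVE(y) ← HALVE
Total: 1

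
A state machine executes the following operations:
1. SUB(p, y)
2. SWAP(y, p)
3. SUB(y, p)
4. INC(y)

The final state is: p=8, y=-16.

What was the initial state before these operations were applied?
p=-1, y=8

Working backwards:
Final state: p=8, y=-16
Before step 4 (INC(y)): p=8, y=-17
Before step 3 (SUB(y, p)): p=8, y=-9
Before step 2 (SWAP(y, p)): p=-9, y=8
Before step 1 (SUB(p, y)): p=-1, y=8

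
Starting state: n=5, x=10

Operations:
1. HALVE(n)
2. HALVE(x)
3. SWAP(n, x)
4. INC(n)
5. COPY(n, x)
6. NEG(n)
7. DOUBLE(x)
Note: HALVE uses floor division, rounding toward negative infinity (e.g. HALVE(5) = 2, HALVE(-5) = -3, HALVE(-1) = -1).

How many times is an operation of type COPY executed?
1

Counting COPY operations:
Step 5: COPY(n, x) ← COPY
Total: 1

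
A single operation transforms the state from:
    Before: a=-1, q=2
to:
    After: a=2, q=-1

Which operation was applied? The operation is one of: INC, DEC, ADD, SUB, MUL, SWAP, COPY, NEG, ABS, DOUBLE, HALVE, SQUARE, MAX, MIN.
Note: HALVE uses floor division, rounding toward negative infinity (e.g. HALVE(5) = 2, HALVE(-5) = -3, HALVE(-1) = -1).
SWAP(a, q)

Analyzing the change:
Before: a=-1, q=2
After: a=2, q=-1
Variable a changed from -1 to 2
Variable q changed from 2 to -1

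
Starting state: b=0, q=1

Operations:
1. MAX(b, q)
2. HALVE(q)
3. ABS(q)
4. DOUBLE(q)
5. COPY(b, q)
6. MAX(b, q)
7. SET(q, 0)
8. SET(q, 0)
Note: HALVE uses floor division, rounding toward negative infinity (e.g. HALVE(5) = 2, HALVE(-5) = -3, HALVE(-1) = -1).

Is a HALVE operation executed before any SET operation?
Yes

First HALVE: step 2
First SET: step 7
Since 2 < 7, HALVE comes first.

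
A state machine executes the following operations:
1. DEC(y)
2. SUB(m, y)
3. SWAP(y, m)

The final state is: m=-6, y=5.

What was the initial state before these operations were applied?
m=-1, y=-5

Working backwards:
Final state: m=-6, y=5
Before step 3 (SWAP(y, m)): m=5, y=-6
Before step 2 (SUB(m, y)): m=-1, y=-6
Before step 1 (DEC(y)): m=-1, y=-5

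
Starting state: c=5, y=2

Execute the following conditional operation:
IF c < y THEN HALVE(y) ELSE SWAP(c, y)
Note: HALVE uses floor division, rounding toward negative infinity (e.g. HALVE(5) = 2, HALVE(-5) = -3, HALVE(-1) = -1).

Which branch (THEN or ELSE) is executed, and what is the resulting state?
Branch: ELSE, Final state: c=2, y=5

Evaluating condition: c < y
c = 5, y = 2
Condition is False, so ELSE branch executes
After SWAP(c, y): c=2, y=5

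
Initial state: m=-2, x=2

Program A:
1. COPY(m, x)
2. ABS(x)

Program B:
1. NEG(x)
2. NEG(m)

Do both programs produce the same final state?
No

Program A final state: m=2, x=2
Program B final state: m=2, x=-2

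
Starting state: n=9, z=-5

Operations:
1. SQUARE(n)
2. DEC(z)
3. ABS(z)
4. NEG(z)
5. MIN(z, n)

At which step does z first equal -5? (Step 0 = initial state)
Step 0

Tracing z:
Initial: z = -5 ← first occurrence
After step 1: z = -5
After step 2: z = -6
After step 3: z = 6
After step 4: z = -6
After step 5: z = -6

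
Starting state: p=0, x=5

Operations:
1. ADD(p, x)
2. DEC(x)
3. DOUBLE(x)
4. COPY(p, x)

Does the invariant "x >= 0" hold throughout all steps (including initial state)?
Yes

The invariant holds at every step.

State at each step:
Initial: p=0, x=5
After step 1: p=5, x=5
After step 2: p=5, x=4
After step 3: p=5, x=8
After step 4: p=8, x=8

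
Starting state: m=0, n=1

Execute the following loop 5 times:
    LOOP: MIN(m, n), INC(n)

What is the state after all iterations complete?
m=0, n=6

Iteration trace:
Start: m=0, n=1
After iteration 1: m=0, n=2
After iteration 2: m=0, n=3
After iteration 3: m=0, n=4
After iteration 4: m=0, n=5
After iteration 5: m=0, n=6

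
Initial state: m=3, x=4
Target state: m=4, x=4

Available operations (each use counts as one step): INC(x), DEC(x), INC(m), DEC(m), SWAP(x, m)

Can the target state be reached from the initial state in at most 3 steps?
Yes

Path (1 step): INC(m)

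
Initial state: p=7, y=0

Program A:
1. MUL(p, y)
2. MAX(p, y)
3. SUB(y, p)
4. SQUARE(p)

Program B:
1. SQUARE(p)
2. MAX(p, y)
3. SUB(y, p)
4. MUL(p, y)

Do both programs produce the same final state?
No

Program A final state: p=0, y=0
Program B final state: p=-2401, y=-49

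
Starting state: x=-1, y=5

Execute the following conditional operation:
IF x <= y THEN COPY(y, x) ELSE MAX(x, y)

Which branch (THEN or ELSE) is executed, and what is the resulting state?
Branch: THEN, Final state: x=-1, y=-1

Evaluating condition: x <= y
x = -1, y = 5
Condition is True, so THEN branch executes
After COPY(y, x): x=-1, y=-1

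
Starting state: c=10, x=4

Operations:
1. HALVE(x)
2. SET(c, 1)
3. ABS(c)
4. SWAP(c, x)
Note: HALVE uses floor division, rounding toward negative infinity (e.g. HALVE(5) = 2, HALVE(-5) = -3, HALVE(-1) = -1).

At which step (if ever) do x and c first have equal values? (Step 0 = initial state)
Never

x and c never become equal during execution.

Comparing values at each step:
Initial: x=4, c=10
After step 1: x=2, c=10
After step 2: x=2, c=1
After step 3: x=2, c=1
After step 4: x=1, c=2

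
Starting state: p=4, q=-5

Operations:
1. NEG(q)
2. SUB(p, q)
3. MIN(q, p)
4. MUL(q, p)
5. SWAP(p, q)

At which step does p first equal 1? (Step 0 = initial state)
Step 5

Tracing p:
Initial: p = 4
After step 1: p = 4
After step 2: p = -1
After step 3: p = -1
After step 4: p = -1
After step 5: p = 1 ← first occurrence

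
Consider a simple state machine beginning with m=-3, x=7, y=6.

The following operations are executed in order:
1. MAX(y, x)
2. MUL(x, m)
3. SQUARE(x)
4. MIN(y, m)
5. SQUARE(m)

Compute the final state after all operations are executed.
{m: 9, x: 441, y: -3}

Step-by-step execution:
Initial: m=-3, x=7, y=6
After step 1 (MAX(y, x)): m=-3, x=7, y=7
After step 2 (MUL(x, m)): m=-3, x=-21, y=7
After step 3 (SQUARE(x)): m=-3, x=441, y=7
After step 4 (MIN(y, m)): m=-3, x=441, y=-3
After step 5 (SQUARE(m)): m=9, x=441, y=-3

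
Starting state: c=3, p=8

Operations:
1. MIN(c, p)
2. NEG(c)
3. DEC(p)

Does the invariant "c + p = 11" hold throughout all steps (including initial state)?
No, violated after step 2

The invariant is violated after step 2.

State at each step:
Initial: c=3, p=8
After step 1: c=3, p=8
After step 2: c=-3, p=8
After step 3: c=-3, p=7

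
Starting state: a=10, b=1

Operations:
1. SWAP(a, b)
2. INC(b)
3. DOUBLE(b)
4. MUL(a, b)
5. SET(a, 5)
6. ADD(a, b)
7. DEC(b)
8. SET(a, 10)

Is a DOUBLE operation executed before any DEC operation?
Yes

First DOUBLE: step 3
First DEC: step 7
Since 3 < 7, DOUBLE comes first.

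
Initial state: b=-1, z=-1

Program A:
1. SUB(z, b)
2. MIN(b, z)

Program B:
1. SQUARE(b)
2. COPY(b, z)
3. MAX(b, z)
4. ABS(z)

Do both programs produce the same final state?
No

Program A final state: b=-1, z=0
Program B final state: b=-1, z=1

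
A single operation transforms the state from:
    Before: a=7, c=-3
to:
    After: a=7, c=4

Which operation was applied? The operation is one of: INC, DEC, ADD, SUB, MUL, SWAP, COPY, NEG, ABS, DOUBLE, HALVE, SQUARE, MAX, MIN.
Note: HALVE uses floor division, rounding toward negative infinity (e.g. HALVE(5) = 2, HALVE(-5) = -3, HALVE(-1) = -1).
ADD(c, a)

Analyzing the change:
Before: a=7, c=-3
After: a=7, c=4
Variable c changed from -3 to 4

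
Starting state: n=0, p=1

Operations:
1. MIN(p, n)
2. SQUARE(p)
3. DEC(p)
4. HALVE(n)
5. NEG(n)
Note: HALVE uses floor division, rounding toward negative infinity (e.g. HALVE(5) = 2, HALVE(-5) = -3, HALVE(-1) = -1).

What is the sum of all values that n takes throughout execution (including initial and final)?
0

Values of n at each step:
Initial: n = 0
After step 1: n = 0
After step 2: n = 0
After step 3: n = 0
After step 4: n = 0
After step 5: n = 0
Sum = 0 + 0 + 0 + 0 + 0 + 0 = 0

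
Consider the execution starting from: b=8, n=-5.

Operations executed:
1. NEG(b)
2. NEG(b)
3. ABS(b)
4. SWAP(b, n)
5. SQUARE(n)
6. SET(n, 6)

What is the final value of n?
n = 6

Tracing execution:
Step 1: NEG(b) → n = -5
Step 2: NEG(b) → n = -5
Step 3: ABS(b) → n = -5
Step 4: SWAP(b, n) → n = 8
Step 5: SQUARE(n) → n = 64
Step 6: SET(n, 6) → n = 6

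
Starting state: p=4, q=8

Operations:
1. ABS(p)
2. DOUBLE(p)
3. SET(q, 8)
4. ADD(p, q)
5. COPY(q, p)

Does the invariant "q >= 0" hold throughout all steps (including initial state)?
Yes

The invariant holds at every step.

State at each step:
Initial: p=4, q=8
After step 1: p=4, q=8
After step 2: p=8, q=8
After step 3: p=8, q=8
After step 4: p=16, q=8
After step 5: p=16, q=16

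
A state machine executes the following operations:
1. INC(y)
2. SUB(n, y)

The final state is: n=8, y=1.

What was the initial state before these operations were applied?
n=9, y=0

Working backwards:
Final state: n=8, y=1
Before step 2 (SUB(n, y)): n=9, y=1
Before step 1 (INC(y)): n=9, y=0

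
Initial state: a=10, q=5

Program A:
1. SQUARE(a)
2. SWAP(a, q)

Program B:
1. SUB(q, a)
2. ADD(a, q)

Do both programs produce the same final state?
No

Program A final state: a=5, q=100
Program B final state: a=5, q=-5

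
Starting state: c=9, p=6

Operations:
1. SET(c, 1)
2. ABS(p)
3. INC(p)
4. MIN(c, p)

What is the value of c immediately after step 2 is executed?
c = 1

Tracing c through execution:
Initial: c = 9
After step 1 (SET(c, 1)): c = 1
After step 2 (ABS(p)): c = 1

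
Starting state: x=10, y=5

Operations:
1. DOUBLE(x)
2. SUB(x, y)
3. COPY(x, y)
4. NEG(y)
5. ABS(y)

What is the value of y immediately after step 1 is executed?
y = 5

Tracing y through execution:
Initial: y = 5
After step 1 (DOUBLE(x)): y = 5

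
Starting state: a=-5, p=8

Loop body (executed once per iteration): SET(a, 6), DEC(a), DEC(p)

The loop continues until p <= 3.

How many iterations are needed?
5

Tracing iterations:
Initial: a=-5, p=8
After iteration 1: a=5, p=7
After iteration 2: a=5, p=6
After iteration 3: a=5, p=5
After iteration 4: a=5, p=4
After iteration 5: a=5, p=3
p <= 3 now holds, so the loop exits after 5 iterations.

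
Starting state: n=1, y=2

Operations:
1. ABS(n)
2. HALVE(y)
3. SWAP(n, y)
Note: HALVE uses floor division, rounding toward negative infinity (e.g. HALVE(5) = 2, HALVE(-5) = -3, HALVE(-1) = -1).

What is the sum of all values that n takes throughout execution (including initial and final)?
4

Values of n at each step:
Initial: n = 1
After step 1: n = 1
After step 2: n = 1
After step 3: n = 1
Sum = 1 + 1 + 1 + 1 = 4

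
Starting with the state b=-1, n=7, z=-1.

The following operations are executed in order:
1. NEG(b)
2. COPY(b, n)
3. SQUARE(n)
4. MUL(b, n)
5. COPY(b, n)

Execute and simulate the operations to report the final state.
{b: 49, n: 49, z: -1}

Step-by-step execution:
Initial: b=-1, n=7, z=-1
After step 1 (NEG(b)): b=1, n=7, z=-1
After step 2 (COPY(b, n)): b=7, n=7, z=-1
After step 3 (SQUARE(n)): b=7, n=49, z=-1
After step 4 (MUL(b, n)): b=343, n=49, z=-1
After step 5 (COPY(b, n)): b=49, n=49, z=-1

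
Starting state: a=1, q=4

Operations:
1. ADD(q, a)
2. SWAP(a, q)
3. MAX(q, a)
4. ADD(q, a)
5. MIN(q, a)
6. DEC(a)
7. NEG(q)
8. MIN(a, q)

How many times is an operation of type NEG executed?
1

Counting NEG operations:
Step 7: NEG(q) ← NEG
Total: 1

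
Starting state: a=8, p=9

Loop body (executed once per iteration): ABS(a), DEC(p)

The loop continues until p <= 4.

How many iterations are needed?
5

Tracing iterations:
Initial: a=8, p=9
After iteration 1: a=8, p=8
After iteration 2: a=8, p=7
After iteration 3: a=8, p=6
After iteration 4: a=8, p=5
After iteration 5: a=8, p=4
p <= 4 now holds, so the loop exits after 5 iterations.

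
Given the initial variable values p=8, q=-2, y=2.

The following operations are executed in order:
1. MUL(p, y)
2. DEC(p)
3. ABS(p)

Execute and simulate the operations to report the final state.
{p: 15, q: -2, y: 2}

Step-by-step execution:
Initial: p=8, q=-2, y=2
After step 1 (MUL(p, y)): p=16, q=-2, y=2
After step 2 (DEC(p)): p=15, q=-2, y=2
After step 3 (ABS(p)): p=15, q=-2, y=2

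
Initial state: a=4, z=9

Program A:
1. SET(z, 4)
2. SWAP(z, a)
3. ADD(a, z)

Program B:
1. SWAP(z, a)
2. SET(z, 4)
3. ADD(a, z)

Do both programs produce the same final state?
No

Program A final state: a=8, z=4
Program B final state: a=13, z=4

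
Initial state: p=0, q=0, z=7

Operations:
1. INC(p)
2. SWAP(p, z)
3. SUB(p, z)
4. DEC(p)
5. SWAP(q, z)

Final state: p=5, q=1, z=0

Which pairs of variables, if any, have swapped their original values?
None

Comparing initial and final values:
q: 0 → 1
z: 7 → 0
p: 0 → 5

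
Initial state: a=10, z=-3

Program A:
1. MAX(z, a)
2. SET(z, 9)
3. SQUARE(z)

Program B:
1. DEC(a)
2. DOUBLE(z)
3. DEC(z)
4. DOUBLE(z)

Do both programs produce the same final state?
No

Program A final state: a=10, z=81
Program B final state: a=9, z=-14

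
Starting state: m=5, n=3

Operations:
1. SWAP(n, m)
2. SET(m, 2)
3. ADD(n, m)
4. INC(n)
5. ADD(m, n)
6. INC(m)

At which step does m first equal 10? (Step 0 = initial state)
Step 5

Tracing m:
Initial: m = 5
After step 1: m = 3
After step 2: m = 2
After step 3: m = 2
After step 4: m = 2
After step 5: m = 10 ← first occurrence
After step 6: m = 11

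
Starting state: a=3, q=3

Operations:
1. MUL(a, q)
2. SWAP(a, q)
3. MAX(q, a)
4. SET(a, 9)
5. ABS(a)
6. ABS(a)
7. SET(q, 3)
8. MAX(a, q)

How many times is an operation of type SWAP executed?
1

Counting SWAP operations:
Step 2: SWAP(a, q) ← SWAP
Total: 1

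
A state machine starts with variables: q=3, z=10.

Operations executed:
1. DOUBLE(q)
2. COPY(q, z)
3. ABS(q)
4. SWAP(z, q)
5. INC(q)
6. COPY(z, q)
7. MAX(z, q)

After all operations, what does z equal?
z = 11

Tracing execution:
Step 1: DOUBLE(q) → z = 10
Step 2: COPY(q, z) → z = 10
Step 3: ABS(q) → z = 10
Step 4: SWAP(z, q) → z = 10
Step 5: INC(q) → z = 10
Step 6: COPY(z, q) → z = 11
Step 7: MAX(z, q) → z = 11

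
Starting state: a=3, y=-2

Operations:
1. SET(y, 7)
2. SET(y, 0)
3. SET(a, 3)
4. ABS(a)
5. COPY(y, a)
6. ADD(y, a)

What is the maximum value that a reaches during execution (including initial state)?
3

Values of a at each step:
Initial: a = 3 ← maximum
After step 1: a = 3
After step 2: a = 3
After step 3: a = 3
After step 4: a = 3
After step 5: a = 3
After step 6: a = 3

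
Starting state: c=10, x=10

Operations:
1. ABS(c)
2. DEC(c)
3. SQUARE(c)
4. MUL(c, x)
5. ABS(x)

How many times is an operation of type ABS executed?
2

Counting ABS operations:
Step 1: ABS(c) ← ABS
Step 5: ABS(x) ← ABS
Total: 2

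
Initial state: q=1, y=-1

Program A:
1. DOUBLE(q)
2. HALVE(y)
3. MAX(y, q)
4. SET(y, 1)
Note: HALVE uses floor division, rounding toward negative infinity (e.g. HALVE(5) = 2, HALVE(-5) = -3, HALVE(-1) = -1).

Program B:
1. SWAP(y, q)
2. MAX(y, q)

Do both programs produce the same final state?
No

Program A final state: q=2, y=1
Program B final state: q=-1, y=1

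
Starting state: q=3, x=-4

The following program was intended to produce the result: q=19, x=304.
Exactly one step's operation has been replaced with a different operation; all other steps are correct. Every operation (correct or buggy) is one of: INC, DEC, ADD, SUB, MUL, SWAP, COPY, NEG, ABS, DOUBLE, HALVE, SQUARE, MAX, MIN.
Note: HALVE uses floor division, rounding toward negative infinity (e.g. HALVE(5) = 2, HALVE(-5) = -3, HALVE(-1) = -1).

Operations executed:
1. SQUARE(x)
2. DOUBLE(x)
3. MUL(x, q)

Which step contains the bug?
Step 2

Trace with buggy code:
Initial: q=3, x=-4
After step 1: q=3, x=16
After step 2: q=3, x=32
After step 3: q=3, x=96
Actual final q=3, x=96 ≠ expected q=19, x=304.
Step 2 is the only position where a single-operation replacement can produce the expected result.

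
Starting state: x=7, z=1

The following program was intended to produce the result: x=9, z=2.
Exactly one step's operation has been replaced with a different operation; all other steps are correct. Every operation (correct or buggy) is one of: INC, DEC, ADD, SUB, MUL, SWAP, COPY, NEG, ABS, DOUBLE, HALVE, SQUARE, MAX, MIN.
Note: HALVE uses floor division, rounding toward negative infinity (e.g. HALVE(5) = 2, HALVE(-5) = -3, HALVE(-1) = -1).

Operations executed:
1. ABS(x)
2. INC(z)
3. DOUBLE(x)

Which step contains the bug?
Step 3

Trace with buggy code:
Initial: x=7, z=1
After step 1: x=7, z=1
After step 2: x=7, z=2
After step 3: x=14, z=2
Actual final x=14, z=2 ≠ expected x=9, z=2.
Step 3 is the only position where a single-operation replacement can produce the expected result.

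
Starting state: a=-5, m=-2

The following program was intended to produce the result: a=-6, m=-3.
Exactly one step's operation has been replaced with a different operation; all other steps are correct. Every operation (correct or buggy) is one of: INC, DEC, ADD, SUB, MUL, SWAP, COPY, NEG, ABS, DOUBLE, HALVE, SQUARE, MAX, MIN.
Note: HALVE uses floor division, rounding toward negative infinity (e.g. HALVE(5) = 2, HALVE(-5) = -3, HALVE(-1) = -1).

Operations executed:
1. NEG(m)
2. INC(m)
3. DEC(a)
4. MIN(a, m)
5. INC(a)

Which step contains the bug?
Step 5

Trace with buggy code:
Initial: a=-5, m=-2
After step 1: a=-5, m=2
After step 2: a=-5, m=3
After step 3: a=-6, m=3
After step 4: a=-6, m=3
After step 5: a=-5, m=3
Actual final a=-5, m=3 ≠ expected a=-6, m=-3.
Step 5 is the only position where a single-operation replacement can produce the expected result.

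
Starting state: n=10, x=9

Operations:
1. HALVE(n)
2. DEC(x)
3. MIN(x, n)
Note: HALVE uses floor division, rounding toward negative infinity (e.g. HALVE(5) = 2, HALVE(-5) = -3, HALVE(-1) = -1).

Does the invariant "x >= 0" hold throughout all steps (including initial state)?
Yes

The invariant holds at every step.

State at each step:
Initial: n=10, x=9
After step 1: n=5, x=9
After step 2: n=5, x=8
After step 3: n=5, x=5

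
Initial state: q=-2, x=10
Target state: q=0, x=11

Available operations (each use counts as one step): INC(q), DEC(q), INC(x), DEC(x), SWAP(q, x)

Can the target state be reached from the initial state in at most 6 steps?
Yes

Path (3 steps): INC(q) → INC(q) → INC(x)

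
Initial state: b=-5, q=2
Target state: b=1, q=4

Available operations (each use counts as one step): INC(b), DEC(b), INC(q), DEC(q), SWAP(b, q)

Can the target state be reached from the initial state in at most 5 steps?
No

The target state cannot be reached within 5 steps.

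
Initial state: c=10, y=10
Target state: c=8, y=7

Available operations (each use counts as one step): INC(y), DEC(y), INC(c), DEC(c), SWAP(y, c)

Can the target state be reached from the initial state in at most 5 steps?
Yes

Path (5 steps): DEC(y) → DEC(y) → DEC(y) → DEC(c) → DEC(c)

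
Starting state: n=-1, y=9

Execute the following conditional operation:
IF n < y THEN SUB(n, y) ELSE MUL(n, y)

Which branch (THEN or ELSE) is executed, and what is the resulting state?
Branch: THEN, Final state: n=-10, y=9

Evaluating condition: n < y
n = -1, y = 9
Condition is True, so THEN branch executes
After SUB(n, y): n=-10, y=9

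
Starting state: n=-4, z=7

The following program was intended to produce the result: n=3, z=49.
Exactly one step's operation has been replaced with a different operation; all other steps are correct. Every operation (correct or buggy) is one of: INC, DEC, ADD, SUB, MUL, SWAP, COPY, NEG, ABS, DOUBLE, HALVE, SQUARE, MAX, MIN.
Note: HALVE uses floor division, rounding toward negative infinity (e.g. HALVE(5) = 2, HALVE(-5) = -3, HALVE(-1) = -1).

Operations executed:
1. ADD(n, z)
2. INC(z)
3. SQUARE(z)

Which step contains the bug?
Step 2

Trace with buggy code:
Initial: n=-4, z=7
After step 1: n=3, z=7
After step 2: n=3, z=8
After step 3: n=3, z=64
Actual final n=3, z=64 ≠ expected n=3, z=49.
Step 2 is the only position where a single-operation replacement can produce the expected result.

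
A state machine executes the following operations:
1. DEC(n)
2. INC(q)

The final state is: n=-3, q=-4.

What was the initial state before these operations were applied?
n=-2, q=-5

Working backwards:
Final state: n=-3, q=-4
Before step 2 (INC(q)): n=-3, q=-5
Before step 1 (DEC(n)): n=-2, q=-5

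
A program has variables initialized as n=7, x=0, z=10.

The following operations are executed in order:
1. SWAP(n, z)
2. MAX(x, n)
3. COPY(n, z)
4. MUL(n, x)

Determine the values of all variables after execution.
{n: 70, x: 10, z: 7}

Step-by-step execution:
Initial: n=7, x=0, z=10
After step 1 (SWAP(n, z)): n=10, x=0, z=7
After step 2 (MAX(x, n)): n=10, x=10, z=7
After step 3 (COPY(n, z)): n=7, x=10, z=7
After step 4 (MUL(n, x)): n=70, x=10, z=7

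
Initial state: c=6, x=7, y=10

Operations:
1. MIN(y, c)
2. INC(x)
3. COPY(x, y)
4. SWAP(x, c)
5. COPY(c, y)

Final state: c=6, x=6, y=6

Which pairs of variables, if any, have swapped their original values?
None

Comparing initial and final values:
y: 10 → 6
x: 7 → 6
c: 6 → 6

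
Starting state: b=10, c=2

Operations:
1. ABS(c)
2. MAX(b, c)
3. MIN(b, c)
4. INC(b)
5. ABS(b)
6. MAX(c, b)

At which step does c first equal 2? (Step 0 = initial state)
Step 0

Tracing c:
Initial: c = 2 ← first occurrence
After step 1: c = 2
After step 2: c = 2
After step 3: c = 2
After step 4: c = 2
After step 5: c = 2
After step 6: c = 3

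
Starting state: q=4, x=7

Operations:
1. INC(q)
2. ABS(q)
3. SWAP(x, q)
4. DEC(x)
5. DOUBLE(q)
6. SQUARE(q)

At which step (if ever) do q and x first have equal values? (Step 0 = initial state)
Never

q and x never become equal during execution.

Comparing values at each step:
Initial: q=4, x=7
After step 1: q=5, x=7
After step 2: q=5, x=7
After step 3: q=7, x=5
After step 4: q=7, x=4
After step 5: q=14, x=4
After step 6: q=196, x=4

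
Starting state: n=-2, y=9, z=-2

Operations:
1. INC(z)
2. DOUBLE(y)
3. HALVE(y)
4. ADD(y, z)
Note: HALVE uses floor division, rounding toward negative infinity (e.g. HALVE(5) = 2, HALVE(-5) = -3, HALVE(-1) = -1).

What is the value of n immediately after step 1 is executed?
n = -2

Tracing n through execution:
Initial: n = -2
After step 1 (INC(z)): n = -2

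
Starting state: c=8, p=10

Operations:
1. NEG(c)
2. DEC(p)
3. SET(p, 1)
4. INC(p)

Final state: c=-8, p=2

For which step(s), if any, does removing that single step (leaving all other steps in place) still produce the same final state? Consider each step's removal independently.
Step(s) 2

Testing removal of each single step:
Without step 1: final = c=8, p=2 (different)
Without step 2: final = c=-8, p=2 (same)
Without step 3: final = c=-8, p=10 (different)
Without step 4: final = c=-8, p=1 (different)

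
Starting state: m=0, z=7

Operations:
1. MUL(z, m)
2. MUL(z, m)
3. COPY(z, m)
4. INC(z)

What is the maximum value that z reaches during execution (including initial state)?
7

Values of z at each step:
Initial: z = 7 ← maximum
After step 1: z = 0
After step 2: z = 0
After step 3: z = 0
After step 4: z = 1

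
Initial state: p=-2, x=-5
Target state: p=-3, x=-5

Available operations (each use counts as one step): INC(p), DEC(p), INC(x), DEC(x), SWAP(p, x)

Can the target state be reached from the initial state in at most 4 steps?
Yes

Path (1 step): DEC(p)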